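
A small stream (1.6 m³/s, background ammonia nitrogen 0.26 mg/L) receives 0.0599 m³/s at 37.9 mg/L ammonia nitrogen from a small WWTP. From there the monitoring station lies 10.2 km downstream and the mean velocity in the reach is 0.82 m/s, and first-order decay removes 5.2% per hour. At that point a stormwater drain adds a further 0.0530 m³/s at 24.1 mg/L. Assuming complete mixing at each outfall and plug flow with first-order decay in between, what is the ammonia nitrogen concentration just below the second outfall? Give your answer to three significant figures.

2.05 mg/L

Mass balance: C = (1.600·0.2600 + 0.05990·37.90) / 1.660 = 2.686/1.660 = 1.618 mg/L; combined flow 1.660 m³/s.
Travel time t = 10.2·1000 / 0.82 = 12440 s = 3.455 h.
5.2%/h lost → k = −ln(1 − 0.052) = 0.05340 h⁻¹.
First-order decay: C = 1.618·exp(−k·t) = 1.618·0.8315 = 1.346 mg/L.
Second outfall: C = (1.660·1.346 + 0.05300·24.10)/1.713 = 2.050 mg/L.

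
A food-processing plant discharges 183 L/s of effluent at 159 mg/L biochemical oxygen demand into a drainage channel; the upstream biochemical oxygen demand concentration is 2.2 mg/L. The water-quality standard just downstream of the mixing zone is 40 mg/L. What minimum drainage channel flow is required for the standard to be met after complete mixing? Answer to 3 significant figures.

Set C_mix = 40: (Q·2.200 + 183.0·159.0) / (Q + 183.0) = 40
→ Q = 183.0·(159.0 − 40)/(40 − 2.200) = 576.1 L/s.

576 L/s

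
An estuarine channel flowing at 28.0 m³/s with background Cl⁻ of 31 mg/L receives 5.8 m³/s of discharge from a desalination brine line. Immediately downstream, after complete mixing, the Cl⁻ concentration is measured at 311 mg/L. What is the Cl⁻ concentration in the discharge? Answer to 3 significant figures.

1660 mg/L

Mass balance: 28.00·31.00 + 5.800·Cₑ = 33.80·311.0
→ Cₑ = (33.80·311.0 − 28.00·31.00) / 5.800 = 1663 mg/L.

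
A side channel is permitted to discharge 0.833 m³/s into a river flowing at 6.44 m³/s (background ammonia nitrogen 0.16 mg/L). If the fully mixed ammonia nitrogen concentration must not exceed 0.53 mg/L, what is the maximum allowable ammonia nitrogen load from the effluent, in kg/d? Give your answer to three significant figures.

Mass balance at the limit: 6.440·0.1600 + 0.8330·Cₑ = 7.273·0.53 → Cₑ = 3.391 mg/L.
Load = 0.8330 m³/s × 3.391 g/m³ × 86 400 s/d = 244.0 kg/d.

244 kg/d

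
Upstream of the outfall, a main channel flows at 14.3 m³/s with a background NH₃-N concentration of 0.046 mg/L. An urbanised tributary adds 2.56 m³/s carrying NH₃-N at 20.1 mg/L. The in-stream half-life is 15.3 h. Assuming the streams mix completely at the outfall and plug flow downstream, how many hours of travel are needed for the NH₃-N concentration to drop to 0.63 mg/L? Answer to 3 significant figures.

Mass balance: C = (14.30·0.04600 + 2.560·20.10) / 16.86 = 52.11/16.86 = 3.091 mg/L.
Half-life 15.3 h → k = ln 2 / 15.3 = 0.04530 h⁻¹ = 1.087 d⁻¹.
3.091·exp(−k·t) = 0.63 → t = ln(3.091/0.63)/k = 126400 s = 35.11 h.

35.1 h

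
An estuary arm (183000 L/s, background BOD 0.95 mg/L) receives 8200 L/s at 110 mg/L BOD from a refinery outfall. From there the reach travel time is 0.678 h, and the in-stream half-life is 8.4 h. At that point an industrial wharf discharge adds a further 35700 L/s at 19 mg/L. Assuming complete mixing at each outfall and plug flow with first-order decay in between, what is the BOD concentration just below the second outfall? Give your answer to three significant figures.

7.47 mg/L

Flow-weighted average: C = (183000·0.9500 + 8200·110.0) / 191200 = 1076000/191200 = 5.627 mg/L; combined flow 191200 L/s.
Half-life 8.4 h → k = ln 2 / 8.4 = 0.08252 h⁻¹ = 1.980 d⁻¹.
After decay, C = 5.627 × e^(−kt) = 5.627 × 0.9456 = 5.321 mg/L.
At the second outfall, C = (191200·5.321 + 35700·19.00) / (191200 + 35700) = 7.473 mg/L.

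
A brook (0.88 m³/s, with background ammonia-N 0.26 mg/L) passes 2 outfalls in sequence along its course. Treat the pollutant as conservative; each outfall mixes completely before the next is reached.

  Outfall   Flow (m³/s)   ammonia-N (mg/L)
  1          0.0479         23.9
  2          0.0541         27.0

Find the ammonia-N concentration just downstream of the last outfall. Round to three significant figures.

After outfall 1: Q = 0.8800 + 0.04790 = 0.9279 m³/s; C = (0.8800·0.2600 + 0.04790·23.90)/0.9279 = 1.480 mg/L.
After outfall 2: Q = 0.9279 + 0.05410 = 0.9820 m³/s; C = (0.9279·1.480 + 0.05410·27.00)/0.9820 = 2.886 mg/L.

2.89 mg/L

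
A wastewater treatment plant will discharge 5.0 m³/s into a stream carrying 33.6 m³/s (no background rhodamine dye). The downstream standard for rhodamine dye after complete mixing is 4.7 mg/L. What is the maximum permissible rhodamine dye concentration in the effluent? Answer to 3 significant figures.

36.3 mg/L

At the limit, (Qr·Cr + Qe·Cₑ)/(Qr + Qe) = 4.7:
Cₑ = (38.60·4.7 − 33.60·0) / 5.000 = 36.28 mg/L.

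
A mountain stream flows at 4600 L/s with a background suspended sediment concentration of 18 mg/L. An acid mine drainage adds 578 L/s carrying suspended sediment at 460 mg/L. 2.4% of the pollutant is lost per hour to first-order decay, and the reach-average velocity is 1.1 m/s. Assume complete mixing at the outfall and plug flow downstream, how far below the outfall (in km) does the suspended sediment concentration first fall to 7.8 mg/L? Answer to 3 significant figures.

351 km

After mixing, C = (4600·18.00 + 578.0·460.0) / 5178 = 348700/5178 = 67.34 mg/L.
2.4%/h lost → k = −ln(1 − 0.024) = 0.02429 h⁻¹.
Set 67.34·exp(−k·t) = 7.8 → t = ln(67.34/7.8)/k = 319400 s = 88.73 h.
Distance = v·t = 1.1·319400 = 351400 m = 351.4 km.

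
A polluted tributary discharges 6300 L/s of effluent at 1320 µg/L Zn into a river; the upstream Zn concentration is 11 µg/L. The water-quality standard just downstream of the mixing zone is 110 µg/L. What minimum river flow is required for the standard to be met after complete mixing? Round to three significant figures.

77000 L/s

Set C_mix = 110: (Q·11.00 + 6300·1320) / (Q + 6300) = 110
→ Q = 6300·(1320 − 110)/(110 − 11.00) = 77000 L/s.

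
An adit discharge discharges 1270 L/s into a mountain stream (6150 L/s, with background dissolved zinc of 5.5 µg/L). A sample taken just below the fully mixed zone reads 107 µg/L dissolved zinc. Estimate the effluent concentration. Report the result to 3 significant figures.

599 µg/L

Mass balance: 6150·5.500 + 1270·Cₑ = 7420·107.0
→ Cₑ = (7420·107.0 − 6150·5.500) / 1270 = 598.5 µg/L.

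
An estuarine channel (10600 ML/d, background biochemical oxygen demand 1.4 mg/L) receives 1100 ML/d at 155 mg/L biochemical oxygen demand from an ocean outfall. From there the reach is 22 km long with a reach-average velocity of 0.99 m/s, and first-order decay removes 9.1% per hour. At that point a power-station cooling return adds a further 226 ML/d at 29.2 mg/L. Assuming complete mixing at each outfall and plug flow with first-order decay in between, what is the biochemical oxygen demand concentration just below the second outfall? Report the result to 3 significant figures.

Mixed concentration C = ΣQC/ΣQ = (10600·1.400 + 1100·155.0) / 11700 = 185300/11700 = 15.84 mg/L; combined flow 11700 ML/d.
Travel time t = 22·1000 / 0.99 = 22220 s = 6.173 h.
9.1%/h lost → k = −ln(1 − 0.091) = 0.09541 h⁻¹.
After decay, C = 15.84 × e^(−kt) = 15.84 × 0.5549 = 8.790 mg/L.
Second outfall: C = (11700·8.790 + 226.0·29.20)/11930 = 9.177 mg/L.

9.18 mg/L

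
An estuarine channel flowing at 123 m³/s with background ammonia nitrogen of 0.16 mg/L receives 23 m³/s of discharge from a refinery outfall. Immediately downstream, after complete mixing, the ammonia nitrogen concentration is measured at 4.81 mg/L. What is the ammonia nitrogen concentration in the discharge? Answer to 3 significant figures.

Mass balance: 123.0·0.1600 + 23.00·Cₑ = 146.0·4.810
→ Cₑ = (146.0·4.810 − 123.0·0.1600) / 23.00 = 29.68 mg/L.

29.7 mg/L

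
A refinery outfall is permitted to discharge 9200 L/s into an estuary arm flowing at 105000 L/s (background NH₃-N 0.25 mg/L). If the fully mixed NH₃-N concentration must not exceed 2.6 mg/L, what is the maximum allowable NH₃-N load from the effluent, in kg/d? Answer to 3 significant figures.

Mass balance at the limit: 105000·0.2500 + 9200·Cₑ = 114200·2.6 → Cₑ = 29.42 mg/L.
9200 L/s = 9.200 m³/s. Load = 9.200 m³/s × 29.42 g/m³ × 86 400 s/d = 23390 kg/d.

23400 kg/d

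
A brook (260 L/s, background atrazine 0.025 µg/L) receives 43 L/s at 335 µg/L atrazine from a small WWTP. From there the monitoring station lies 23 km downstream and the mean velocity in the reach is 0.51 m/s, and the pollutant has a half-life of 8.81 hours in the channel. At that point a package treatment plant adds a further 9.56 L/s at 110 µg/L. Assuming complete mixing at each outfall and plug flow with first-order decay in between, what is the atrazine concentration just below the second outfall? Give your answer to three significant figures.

Mass balance: C = (260.0·0.02500 + 43.00·335.0) / 303.0 = 14410/303.0 = 47.56 µg/L; combined flow 303.0 L/s.
Travel time t = 23·1000 / 0.51 = 45100 s = 12.53 h.
Half-life 8.81 h → k = ln 2 / 8.81 = 0.07868 h⁻¹ = 1.888 d⁻¹.
After decay, C = 47.56 × e^(−kt) = 47.56 × 0.3732 = 17.75 µg/L.
At the second outfall, C = (303.0·17.75 + 9.560·110.0) / (303.0 + 9.560) = 20.57 µg/L.

20.6 µg/L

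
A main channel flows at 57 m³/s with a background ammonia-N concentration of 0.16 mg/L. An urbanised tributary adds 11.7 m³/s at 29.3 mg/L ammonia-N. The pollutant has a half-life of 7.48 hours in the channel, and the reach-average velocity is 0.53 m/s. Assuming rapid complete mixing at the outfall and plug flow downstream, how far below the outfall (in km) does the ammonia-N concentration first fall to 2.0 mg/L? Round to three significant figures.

19.4 km

Flow-weighted average: C = (57.00·0.1600 + 11.70·29.30) / 68.70 = 351.9/68.70 = 5.123 mg/L.
Half-life 7.48 h → k = ln 2 / 7.48 = 0.09267 h⁻¹ = 2.224 d⁻¹.
Set 5.123·exp(−k·t) = 2.0 → t = ln(5.123/2.0)/k = 36540 s = 10.15 h.
Distance = v·t = 0.53·36540 = 19370 m = 19.37 km.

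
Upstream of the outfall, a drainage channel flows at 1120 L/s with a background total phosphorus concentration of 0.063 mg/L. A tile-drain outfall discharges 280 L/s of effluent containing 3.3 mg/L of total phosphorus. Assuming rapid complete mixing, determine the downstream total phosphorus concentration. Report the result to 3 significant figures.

0.710 mg/L

Mass balance: C = (1120·0.06300 + 280.0·3.300) / 1400 = 994.6/1400 = 0.7104 mg/L.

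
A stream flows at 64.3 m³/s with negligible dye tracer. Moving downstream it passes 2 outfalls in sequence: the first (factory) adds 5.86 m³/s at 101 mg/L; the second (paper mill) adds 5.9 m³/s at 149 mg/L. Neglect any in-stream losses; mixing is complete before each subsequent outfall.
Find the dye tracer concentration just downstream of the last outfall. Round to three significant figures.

Below outfall 1: Q → 70.16 m³/s, C = (64.30·0 + 5.860·101.0)/70.16 = 8.436 mg/L.
Below outfall 2: Q → 76.06 m³/s, C = (70.16·8.436 + 5.900·149.0)/76.06 = 19.34 mg/L.

19.3 mg/L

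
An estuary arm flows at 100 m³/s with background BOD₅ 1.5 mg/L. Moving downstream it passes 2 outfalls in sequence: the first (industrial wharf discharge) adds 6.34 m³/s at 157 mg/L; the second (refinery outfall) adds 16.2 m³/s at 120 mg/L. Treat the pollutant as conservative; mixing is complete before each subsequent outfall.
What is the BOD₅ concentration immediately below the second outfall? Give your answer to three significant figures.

Below outfall 1: Q → 106.3 m³/s, C = (100.0·1.500 + 6.340·157.0)/106.3 = 10.77 mg/L.
Below outfall 2: Q → 122.5 m³/s, C = (106.3·10.77 + 16.20·120.0)/122.5 = 25.21 mg/L.

25.2 mg/L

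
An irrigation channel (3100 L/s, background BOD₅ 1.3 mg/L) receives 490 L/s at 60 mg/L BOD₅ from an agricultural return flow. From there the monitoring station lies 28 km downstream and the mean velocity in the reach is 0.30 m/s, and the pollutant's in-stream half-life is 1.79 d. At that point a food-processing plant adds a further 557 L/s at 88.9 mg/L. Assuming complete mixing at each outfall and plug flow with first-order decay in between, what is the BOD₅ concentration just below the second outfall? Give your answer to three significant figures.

Mixed concentration C = ΣQC/ΣQ = (3100·1.300 + 490.0·60.00) / 3590 = 33430/3590 = 9.312 mg/L; combined flow 3590 L/s.
Travel time t = 28·1000 / 0.30 = 93330 s = 25.93 h.
Half-life 1.79 d → k = ln 2 / 1.79 = 0.3872 d⁻¹.
Applying C = C₀e^(−kt): 9.312 × 0.6582 = 6.129 mg/L.
Second outfall: C = (3590·6.129 + 557.0·88.90)/4147 = 17.25 mg/L.

17.2 mg/L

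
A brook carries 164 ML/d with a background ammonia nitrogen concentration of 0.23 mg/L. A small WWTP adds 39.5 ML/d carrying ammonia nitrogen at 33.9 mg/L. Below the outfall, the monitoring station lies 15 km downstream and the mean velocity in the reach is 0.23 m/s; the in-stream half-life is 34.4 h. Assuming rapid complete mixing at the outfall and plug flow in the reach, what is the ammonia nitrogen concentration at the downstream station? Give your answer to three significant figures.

4.70 mg/L

After mixing, C = (164.0·0.2300 + 39.50·33.90) / 203.5 = 1377/203.5 = 6.765 mg/L.
Travel time t = 15·1000 / 0.23 = 65220 s = 18.12 h.
Half-life 34.4 h → k = ln 2 / 34.4 = 0.02015 h⁻¹ = 0.4836 d⁻¹.
After decay, C = 6.765 × e^(−kt) = 6.765 × 0.6942 = 4.696 mg/L.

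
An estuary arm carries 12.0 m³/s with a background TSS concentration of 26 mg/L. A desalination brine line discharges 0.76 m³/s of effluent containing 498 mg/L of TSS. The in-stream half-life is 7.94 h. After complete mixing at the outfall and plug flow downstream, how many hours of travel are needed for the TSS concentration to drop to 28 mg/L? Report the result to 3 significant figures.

Flow-weighted average: C = (12.00·26.00 + 0.7600·498.0) / 12.76 = 690.5/12.76 = 54.11 mg/L.
Half-life 7.94 h → k = ln 2 / 7.94 = 0.08730 h⁻¹ = 2.095 d⁻¹.
54.11·exp(−k·t) = 28 → t = ln(54.11/28)/k = 27170 s = 7.547 h.

7.55 h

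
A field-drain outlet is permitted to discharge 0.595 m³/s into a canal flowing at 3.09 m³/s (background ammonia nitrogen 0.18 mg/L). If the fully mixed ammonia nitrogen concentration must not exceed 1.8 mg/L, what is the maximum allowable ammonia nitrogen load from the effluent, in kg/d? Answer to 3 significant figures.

Mass balance at the limit: 3.090·0.1800 + 0.5950·Cₑ = 3.685·1.8 → Cₑ = 10.21 mg/L.
Load = 0.5950 m³/s × 10.21 g/m³ × 86 400 s/d = 525.0 kg/d.

525 kg/d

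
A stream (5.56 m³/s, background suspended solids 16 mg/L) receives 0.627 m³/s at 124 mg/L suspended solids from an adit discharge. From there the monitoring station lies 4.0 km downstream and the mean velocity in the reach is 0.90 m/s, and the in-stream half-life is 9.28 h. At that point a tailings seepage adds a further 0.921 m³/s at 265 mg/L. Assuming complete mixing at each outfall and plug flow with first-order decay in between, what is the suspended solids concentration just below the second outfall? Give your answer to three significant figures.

55.7 mg/L

Mixed concentration C = ΣQC/ΣQ = (5.560·16.00 + 0.6270·124.0) / 6.187 = 166.7/6.187 = 26.94 mg/L; combined flow 6.187 m³/s.
Travel time t = 4.0·1000 / 0.90 = 4444 s = 1.235 h.
Half-life 9.28 h → k = ln 2 / 9.28 = 0.07469 h⁻¹ = 1.793 d⁻¹.
After decay, C = 26.94 × e^(−kt) = 26.94 × 0.9119 = 24.57 mg/L.
At the second outfall, C = (6.187·24.57 + 0.9210·265.0) / (6.187 + 0.9210) = 55.72 mg/L.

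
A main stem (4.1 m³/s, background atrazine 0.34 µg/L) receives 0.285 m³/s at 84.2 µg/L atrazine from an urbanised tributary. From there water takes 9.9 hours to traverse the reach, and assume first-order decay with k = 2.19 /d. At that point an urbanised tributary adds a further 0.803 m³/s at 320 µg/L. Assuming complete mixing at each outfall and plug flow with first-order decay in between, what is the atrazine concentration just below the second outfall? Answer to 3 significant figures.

After mixing, C = (4.100·0.3400 + 0.2850·84.20) / 4.385 = 25.39/4.385 = 5.790 µg/L; combined flow 4.385 m³/s.
Applying C = C₀e^(−kt): 5.790 × 0.4052 = 2.346 µg/L.
At the second outfall, C = (4.385·2.346 + 0.8030·320.0) / (4.385 + 0.8030) = 51.51 µg/L.

51.5 µg/L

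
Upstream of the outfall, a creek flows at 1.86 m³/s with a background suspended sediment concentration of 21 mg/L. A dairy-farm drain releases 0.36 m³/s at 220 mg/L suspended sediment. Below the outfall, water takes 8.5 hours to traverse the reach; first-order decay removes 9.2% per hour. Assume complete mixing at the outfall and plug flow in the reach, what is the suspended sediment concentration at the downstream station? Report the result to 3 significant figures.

23.5 mg/L

After mixing, C = (1.860·21.00 + 0.3600·220.0) / 2.220 = 118.3/2.220 = 53.27 mg/L.
9.2%/h lost → k = −ln(1 − 0.092) = 0.09651 h⁻¹.
Applying C = C₀e^(−kt): 53.27 × 0.4403 = 23.45 mg/L.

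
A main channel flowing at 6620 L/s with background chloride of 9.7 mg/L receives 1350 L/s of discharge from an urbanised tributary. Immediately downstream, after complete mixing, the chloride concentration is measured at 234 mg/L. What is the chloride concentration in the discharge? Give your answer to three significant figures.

1330 mg/L

Mass balance: 6620·9.700 + 1350·Cₑ = 7970·234.0
→ Cₑ = (7970·234.0 − 6620·9.700) / 1350 = 1334 mg/L.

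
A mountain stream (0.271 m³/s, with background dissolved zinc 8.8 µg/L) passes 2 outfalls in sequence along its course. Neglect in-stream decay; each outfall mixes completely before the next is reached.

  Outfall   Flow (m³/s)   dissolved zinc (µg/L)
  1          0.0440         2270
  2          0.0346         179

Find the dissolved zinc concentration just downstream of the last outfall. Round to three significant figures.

310 µg/L

After outfall 1: Q = 0.2710 + 0.04400 = 0.3150 m³/s; C = (0.2710·8.800 + 0.04400·2270)/0.3150 = 324.7 µg/L.
After outfall 2: Q = 0.3150 + 0.03460 = 0.3496 m³/s; C = (0.3150·324.7 + 0.03460·179.0)/0.3496 = 310.2 µg/L.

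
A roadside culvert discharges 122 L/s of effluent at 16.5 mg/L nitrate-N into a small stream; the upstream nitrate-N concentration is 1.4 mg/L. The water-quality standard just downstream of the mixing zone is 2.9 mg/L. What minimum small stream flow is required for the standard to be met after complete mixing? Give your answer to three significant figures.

Set C_mix = 2.9: (Q·1.400 + 122.0·16.50) / (Q + 122.0) = 2.9
→ Q = 122.0·(16.50 − 2.9)/(2.9 − 1.400) = 1106 L/s.

1110 L/s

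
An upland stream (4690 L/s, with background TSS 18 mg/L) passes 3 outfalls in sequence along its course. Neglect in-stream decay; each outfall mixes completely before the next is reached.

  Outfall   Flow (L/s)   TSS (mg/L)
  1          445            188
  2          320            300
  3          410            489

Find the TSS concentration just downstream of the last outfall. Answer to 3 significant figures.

Below outfall 1: Q → 5135 L/s, C = (4690·18.00 + 445.0·188.0)/5135 = 32.73 mg/L.
Below outfall 2: Q → 5455 L/s, C = (5135·32.73 + 320.0·300.0)/5455 = 48.41 mg/L.
Below outfall 3: Q → 5865 L/s, C = (5455·48.41 + 410.0·489.0)/5865 = 79.21 mg/L.

79.2 mg/L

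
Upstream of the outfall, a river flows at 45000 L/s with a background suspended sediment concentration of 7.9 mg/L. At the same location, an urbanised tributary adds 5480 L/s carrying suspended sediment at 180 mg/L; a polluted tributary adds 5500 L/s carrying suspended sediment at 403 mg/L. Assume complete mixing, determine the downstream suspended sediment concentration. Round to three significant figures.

After mixing, C = (45000·7.900 + 5480·180.0 + 5500·403.0) / 55980 = 3558000/55980 = 63.57 mg/L.

63.6 mg/L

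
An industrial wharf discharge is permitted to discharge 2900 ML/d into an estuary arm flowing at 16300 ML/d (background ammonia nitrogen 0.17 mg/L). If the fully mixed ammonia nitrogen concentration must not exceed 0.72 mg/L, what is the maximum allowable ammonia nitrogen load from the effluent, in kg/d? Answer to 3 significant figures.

Mass balance at the limit: 16300·0.1700 + 2900·Cₑ = 19200·0.72 → Cₑ = 3.811 mg/L.
2900 ML/d = 33.56 m³/s. Load = 33.56 m³/s × 3.811 g/m³ × 86 400 s/d = 11050 kg/d.

11100 kg/d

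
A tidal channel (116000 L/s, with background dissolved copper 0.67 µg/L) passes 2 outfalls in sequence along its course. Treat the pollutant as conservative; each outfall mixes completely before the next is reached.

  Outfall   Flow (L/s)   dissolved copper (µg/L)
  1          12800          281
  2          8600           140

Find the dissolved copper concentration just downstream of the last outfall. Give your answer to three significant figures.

35.5 µg/L

Below outfall 1: Q → 128800 L/s, C = (116000·0.6700 + 12800·281.0)/128800 = 28.53 µg/L.
Below outfall 2: Q → 137400 L/s, C = (128800·28.53 + 8600·140.0)/137400 = 35.51 µg/L.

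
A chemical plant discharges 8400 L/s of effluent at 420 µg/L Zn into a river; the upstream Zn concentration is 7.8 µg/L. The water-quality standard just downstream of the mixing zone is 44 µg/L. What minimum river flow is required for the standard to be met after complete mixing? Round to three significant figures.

87200 L/s

Set C_mix = 44: (Q·7.800 + 8400·420.0) / (Q + 8400) = 44
→ Q = 8400·(420.0 − 44)/(44 − 7.800) = 87250 L/s.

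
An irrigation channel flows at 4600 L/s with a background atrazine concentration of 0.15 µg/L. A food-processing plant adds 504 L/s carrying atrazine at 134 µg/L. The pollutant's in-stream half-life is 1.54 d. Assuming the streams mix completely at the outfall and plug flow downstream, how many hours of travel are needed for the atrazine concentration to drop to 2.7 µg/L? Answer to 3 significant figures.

85.3 h

Mass balance: C = (4600·0.1500 + 504.0·134.0) / 5104 = 68230/5104 = 13.37 µg/L.
Half-life 1.54 d → k = ln 2 / 1.54 = 0.4501 d⁻¹.
13.37·exp(−k·t) = 2.7 → t = ln(13.37/2.7)/k = 307000 s = 85.29 h.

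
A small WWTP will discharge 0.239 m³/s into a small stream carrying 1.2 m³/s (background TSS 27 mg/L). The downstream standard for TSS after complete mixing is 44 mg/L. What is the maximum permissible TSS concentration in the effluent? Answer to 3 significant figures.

At the limit, (Qr·Cr + Qe·Cₑ)/(Qr + Qe) = 44:
Cₑ = (1.439·44 − 1.200·27.00) / 0.2390 = 129.4 mg/L.

129 mg/L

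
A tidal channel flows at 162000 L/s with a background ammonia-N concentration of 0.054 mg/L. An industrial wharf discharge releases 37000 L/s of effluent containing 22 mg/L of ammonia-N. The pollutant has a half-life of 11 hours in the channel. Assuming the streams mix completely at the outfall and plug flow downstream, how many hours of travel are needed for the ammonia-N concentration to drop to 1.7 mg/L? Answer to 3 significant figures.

14.1 h

After mixing, C = (162000·0.05400 + 37000·22.00) / 199000 = 822700/199000 = 4.134 mg/L.
Half-life 11 h → k = ln 2 / 11 = 0.06301 h⁻¹ = 1.512 d⁻¹.
4.134·exp(−k·t) = 1.7 → t = ln(4.134/1.7)/k = 50770 s = 14.10 h.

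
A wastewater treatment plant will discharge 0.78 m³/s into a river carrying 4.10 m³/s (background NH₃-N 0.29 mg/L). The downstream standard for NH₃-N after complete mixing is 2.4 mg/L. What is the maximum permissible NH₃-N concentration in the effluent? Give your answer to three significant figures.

At the limit, (Qr·Cr + Qe·Cₑ)/(Qr + Qe) = 2.4:
Cₑ = (4.880·2.4 − 4.100·0.2900) / 0.7800 = 13.49 mg/L.

13.5 mg/L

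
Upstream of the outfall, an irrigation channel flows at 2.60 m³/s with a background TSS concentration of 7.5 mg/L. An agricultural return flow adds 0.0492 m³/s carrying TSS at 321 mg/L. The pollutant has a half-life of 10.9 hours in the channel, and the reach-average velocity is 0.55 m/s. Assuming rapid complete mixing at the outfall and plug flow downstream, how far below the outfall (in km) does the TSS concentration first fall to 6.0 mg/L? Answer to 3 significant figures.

24.8 km

Mass balance: C = (2.600·7.500 + 0.04920·321.0) / 2.649 = 35.29/2.649 = 13.32 mg/L.
Half-life 10.9 h → k = ln 2 / 10.9 = 0.06359 h⁻¹ = 1.526 d⁻¹.
Set 13.32·exp(−k·t) = 6.0 → t = ln(13.32/6.0)/k = 45160 s = 12.54 h.
Distance = v·t = 0.55·45160 = 24840 m = 24.84 km.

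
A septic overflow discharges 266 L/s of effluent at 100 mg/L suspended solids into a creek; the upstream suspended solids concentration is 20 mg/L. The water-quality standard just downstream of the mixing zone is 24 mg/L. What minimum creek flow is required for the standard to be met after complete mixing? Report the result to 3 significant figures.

5050 L/s

Set C_mix = 24: (Q·20.00 + 266.0·100.0) / (Q + 266.0) = 24
→ Q = 266.0·(100.0 − 24)/(24 − 20.00) = 5054 L/s.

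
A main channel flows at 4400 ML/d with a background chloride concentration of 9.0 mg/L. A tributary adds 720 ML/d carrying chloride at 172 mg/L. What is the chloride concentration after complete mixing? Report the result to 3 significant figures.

31.9 mg/L

Mixed concentration C = ΣQC/ΣQ = (4400·9.000 + 720.0·172.0) / 5120 = 163400/5120 = 31.92 mg/L.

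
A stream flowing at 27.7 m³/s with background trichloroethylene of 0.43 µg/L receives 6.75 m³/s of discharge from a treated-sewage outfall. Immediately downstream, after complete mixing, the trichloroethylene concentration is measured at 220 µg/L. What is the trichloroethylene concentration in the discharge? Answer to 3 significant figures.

1120 µg/L

Mass balance: 27.70·0.4300 + 6.750·Cₑ = 34.45·220.0
→ Cₑ = (34.45·220.0 − 27.70·0.4300) / 6.750 = 1121 µg/L.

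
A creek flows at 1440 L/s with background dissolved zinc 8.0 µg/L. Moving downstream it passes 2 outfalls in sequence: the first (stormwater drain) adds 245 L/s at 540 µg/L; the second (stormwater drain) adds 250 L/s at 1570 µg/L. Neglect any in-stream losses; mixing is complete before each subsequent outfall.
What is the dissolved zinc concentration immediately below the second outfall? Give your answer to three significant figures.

277 µg/L

Outfall 1: combined Q = 1685 L/s; C = (1440·8.000 + 245.0·540.0)/1685 = 85.35 µg/L.
Outfall 2: combined Q = 1935 L/s; C = (1685·85.35 + 250.0·1570)/1935 = 277.2 µg/L.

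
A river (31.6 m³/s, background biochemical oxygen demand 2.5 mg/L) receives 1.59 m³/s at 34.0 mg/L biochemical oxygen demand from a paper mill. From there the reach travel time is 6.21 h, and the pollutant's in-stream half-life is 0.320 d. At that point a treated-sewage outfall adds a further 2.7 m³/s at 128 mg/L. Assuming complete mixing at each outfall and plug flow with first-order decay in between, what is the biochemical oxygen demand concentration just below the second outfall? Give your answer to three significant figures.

11.7 mg/L

After mixing, C = (31.60·2.500 + 1.590·34.00) / 33.19 = 133.1/33.19 = 4.009 mg/L; combined flow 33.19 m³/s.
Half-life 0.320 d → k = ln 2 / 0.320 = 2.166 d⁻¹.
Decay over the reach: 4.009·exp(−kt) = 4.009·0.5709 = 2.289 mg/L.
At the second outfall, C = (33.19·2.289 + 2.700·128.0) / (33.19 + 2.700) = 11.75 mg/L.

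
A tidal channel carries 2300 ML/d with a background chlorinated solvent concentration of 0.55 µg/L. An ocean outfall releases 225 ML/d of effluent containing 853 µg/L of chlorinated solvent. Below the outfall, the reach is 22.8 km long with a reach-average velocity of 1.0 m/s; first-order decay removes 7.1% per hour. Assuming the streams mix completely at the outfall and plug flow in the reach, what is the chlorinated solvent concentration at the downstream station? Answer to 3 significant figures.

Mixed concentration C = ΣQC/ΣQ = (2300·0.5500 + 225.0·853.0) / 2525 = 193200/2525 = 76.51 µg/L.
Travel time t = 22.8·1000 / 1.0 = 22800 s = 6.333 h.
7.1%/h lost → k = −ln(1 − 0.071) = 0.07365 h⁻¹.
Decay over the reach: 76.51·exp(−kt) = 76.51·0.6272 = 47.99 µg/L.

48.0 µg/L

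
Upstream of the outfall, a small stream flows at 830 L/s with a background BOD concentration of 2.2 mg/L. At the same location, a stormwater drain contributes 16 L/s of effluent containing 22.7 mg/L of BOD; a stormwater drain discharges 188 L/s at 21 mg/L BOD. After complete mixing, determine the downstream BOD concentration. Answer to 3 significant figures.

5.94 mg/L

After mixing, C = (830.0·2.200 + 16.00·22.70 + 188.0·21.00) / 1034 = 6137/1034 = 5.935 mg/L.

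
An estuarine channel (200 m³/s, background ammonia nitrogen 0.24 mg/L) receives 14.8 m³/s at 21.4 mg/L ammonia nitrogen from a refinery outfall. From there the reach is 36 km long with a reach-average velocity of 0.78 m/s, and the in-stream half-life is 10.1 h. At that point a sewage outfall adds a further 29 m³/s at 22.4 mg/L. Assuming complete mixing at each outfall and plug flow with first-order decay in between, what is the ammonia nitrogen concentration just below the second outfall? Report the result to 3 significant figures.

Mixed concentration C = ΣQC/ΣQ = (200.0·0.2400 + 14.80·21.40) / 214.8 = 364.7/214.8 = 1.698 mg/L; combined flow 214.8 m³/s.
Travel time t = 36·1000 / 0.78 = 46150 s = 12.82 h.
Half-life 10.1 h → k = ln 2 / 10.1 = 0.06863 h⁻¹ = 1.647 d⁻¹.
Applying C = C₀e^(−kt): 1.698 × 0.4148 = 0.7044 mg/L.
At the second outfall, C = (214.8·0.7044 + 29.00·22.40) / (214.8 + 29.00) = 3.285 mg/L.

3.29 mg/L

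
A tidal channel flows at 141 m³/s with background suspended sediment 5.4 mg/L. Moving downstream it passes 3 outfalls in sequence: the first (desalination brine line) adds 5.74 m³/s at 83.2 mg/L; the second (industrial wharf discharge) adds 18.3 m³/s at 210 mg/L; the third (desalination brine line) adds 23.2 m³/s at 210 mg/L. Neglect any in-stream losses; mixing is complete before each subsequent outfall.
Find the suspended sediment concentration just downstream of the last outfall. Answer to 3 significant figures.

Outfall 1: combined Q = 146.7 m³/s; C = (141.0·5.400 + 5.740·83.20)/146.7 = 8.443 mg/L.
Outfall 2: combined Q = 165.0 m³/s; C = (146.7·8.443 + 18.30·210.0)/165.0 = 30.79 mg/L.
Outfall 3: combined Q = 188.2 m³/s; C = (165.0·30.79 + 23.20·210.0)/188.2 = 52.88 mg/L.

52.9 mg/L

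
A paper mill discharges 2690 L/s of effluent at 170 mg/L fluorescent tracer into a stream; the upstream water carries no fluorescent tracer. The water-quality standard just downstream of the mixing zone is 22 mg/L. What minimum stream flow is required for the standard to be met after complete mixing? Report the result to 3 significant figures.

Set C_mix = 22: (Q·0 + 2690·170.0) / (Q + 2690) = 22
→ Q = 2690·(170.0 − 22)/(22 − 0) = 18100 L/s.

18100 L/s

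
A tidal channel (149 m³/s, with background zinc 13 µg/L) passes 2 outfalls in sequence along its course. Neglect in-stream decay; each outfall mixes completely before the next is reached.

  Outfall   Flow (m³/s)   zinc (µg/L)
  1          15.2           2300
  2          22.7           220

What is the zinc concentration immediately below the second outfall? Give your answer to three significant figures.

Outfall 1: combined Q = 164.2 m³/s; C = (149.0·13.00 + 15.20·2300)/164.2 = 224.7 µg/L.
Outfall 2: combined Q = 186.9 m³/s; C = (164.2·224.7 + 22.70·220.0)/186.9 = 224.1 µg/L.

224 µg/L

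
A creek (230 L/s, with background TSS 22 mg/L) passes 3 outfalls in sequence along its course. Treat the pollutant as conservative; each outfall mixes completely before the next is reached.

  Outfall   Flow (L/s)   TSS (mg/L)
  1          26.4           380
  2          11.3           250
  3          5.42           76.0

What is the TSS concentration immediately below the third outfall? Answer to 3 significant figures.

67.1 mg/L

After outfall 1: Q = 230.0 + 26.40 = 256.4 L/s; C = (230.0·22.00 + 26.40·380.0)/256.4 = 58.86 mg/L.
After outfall 2: Q = 256.4 + 11.30 = 267.7 L/s; C = (256.4·58.86 + 11.30·250.0)/267.7 = 66.93 mg/L.
After outfall 3: Q = 267.7 + 5.420 = 273.1 L/s; C = (267.7·66.93 + 5.420·76.00)/273.1 = 67.11 mg/L.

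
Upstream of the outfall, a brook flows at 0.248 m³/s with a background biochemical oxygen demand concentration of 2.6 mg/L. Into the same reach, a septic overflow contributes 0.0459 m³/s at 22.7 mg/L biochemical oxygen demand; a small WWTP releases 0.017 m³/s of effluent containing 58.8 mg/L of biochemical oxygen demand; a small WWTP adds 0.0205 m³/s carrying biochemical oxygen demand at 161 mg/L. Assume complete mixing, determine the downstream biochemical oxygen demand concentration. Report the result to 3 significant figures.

Mixed concentration C = ΣQC/ΣQ = (0.2480·2.600 + 0.04590·22.70 + 0.01700·58.80 + 0.02050·161.0) / 0.3314 = 5.987/0.3314 = 18.07 mg/L.

18.1 mg/L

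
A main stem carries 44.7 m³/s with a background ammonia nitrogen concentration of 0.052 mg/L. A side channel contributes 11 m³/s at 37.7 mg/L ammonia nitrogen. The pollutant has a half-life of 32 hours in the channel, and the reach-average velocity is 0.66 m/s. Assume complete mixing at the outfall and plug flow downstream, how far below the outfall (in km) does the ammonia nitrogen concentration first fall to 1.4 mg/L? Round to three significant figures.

Mixed concentration C = ΣQC/ΣQ = (44.70·0.05200 + 11.00·37.70) / 55.70 = 417.0/55.70 = 7.487 mg/L.
Half-life 32 h → k = ln 2 / 32 = 0.02166 h⁻¹ = 0.5199 d⁻¹.
Set 7.487·exp(−k·t) = 1.4 → t = ln(7.487/1.4)/k = 278700 s = 77.41 h.
Distance = v·t = 0.66·278700 = 183900 m = 183.9 km.

184 km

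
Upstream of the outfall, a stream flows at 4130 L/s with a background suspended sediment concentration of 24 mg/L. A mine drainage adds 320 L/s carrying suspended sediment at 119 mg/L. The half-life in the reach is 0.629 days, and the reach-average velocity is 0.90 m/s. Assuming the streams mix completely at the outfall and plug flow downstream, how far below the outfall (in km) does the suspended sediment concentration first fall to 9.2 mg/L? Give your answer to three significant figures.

85.3 km

Conservation of mass: C = (4130·24.00 + 320.0·119.0) / 4450 = 137200/4450 = 30.83 mg/L.
Half-life 0.629 d → k = ln 2 / 0.629 = 1.102 d⁻¹.
Set 30.83·exp(−k·t) = 9.2 → t = ln(30.83/9.2)/k = 94820 s = 26.34 h.
Distance = v·t = 0.90·94820 = 85330 m = 85.33 km.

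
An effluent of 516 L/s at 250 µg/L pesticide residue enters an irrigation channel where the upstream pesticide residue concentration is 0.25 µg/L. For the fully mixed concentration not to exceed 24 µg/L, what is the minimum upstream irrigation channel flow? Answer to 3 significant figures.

4910 L/s

Set C_mix = 24: (Q·0.2500 + 516.0·250.0) / (Q + 516.0) = 24
→ Q = 516.0·(250.0 − 24)/(24 − 0.2500) = 4910 L/s.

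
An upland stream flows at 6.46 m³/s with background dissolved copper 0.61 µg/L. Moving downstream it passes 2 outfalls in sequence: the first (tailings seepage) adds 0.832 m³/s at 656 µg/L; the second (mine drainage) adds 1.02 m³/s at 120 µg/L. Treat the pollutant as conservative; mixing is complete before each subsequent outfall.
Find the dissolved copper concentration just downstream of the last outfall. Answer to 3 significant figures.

80.9 µg/L

After outfall 1: Q = 6.460 + 0.8320 = 7.292 m³/s; C = (6.460·0.6100 + 0.8320·656.0)/7.292 = 75.39 µg/L.
After outfall 2: Q = 7.292 + 1.020 = 8.312 m³/s; C = (7.292·75.39 + 1.020·120.0)/8.312 = 80.86 µg/L.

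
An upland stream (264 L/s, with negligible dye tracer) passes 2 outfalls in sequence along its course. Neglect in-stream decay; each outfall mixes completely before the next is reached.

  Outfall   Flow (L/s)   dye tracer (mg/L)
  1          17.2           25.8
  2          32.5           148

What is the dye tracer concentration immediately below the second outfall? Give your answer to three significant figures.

16.7 mg/L

Outfall 1: combined Q = 281.2 L/s; C = (264.0·0 + 17.20·25.80)/281.2 = 1.578 mg/L.
Outfall 2: combined Q = 313.7 L/s; C = (281.2·1.578 + 32.50·148.0)/313.7 = 16.75 mg/L.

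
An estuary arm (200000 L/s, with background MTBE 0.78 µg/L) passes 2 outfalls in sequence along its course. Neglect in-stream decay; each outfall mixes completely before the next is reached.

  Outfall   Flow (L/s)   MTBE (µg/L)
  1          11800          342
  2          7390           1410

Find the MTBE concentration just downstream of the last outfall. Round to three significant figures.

Outfall 1: combined Q = 211800 L/s; C = (200000·0.7800 + 11800·342.0)/211800 = 19.79 µg/L.
Outfall 2: combined Q = 219200 L/s; C = (211800·19.79 + 7390·1410)/219200 = 66.66 µg/L.

66.7 µg/L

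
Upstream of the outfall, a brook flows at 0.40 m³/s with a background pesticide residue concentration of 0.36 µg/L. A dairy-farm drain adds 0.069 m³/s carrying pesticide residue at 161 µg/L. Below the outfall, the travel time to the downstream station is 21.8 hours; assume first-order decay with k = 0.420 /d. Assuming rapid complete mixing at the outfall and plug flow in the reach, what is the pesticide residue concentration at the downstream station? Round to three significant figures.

16.4 µg/L

Mixed concentration C = ΣQC/ΣQ = (0.4000·0.3600 + 0.06900·161.0) / 0.4690 = 11.25/0.4690 = 23.99 µg/L.
Applying C = C₀e^(−kt): 23.99 × 0.6828 = 16.38 µg/L.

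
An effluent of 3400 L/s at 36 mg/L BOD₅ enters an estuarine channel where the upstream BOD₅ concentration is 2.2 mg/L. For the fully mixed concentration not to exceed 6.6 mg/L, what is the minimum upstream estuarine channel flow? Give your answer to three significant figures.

Set C_mix = 6.6: (Q·2.200 + 3400·36.00) / (Q + 3400) = 6.6
→ Q = 3400·(36.00 − 6.6)/(6.6 − 2.200) = 22720 L/s.

22700 L/s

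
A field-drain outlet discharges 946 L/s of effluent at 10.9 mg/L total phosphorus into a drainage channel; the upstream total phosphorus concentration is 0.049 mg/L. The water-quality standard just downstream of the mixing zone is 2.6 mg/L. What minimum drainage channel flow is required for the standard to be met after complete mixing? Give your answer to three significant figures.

Set C_mix = 2.6: (Q·0.04900 + 946.0·10.90) / (Q + 946.0) = 2.6
→ Q = 946.0·(10.90 − 2.6)/(2.6 − 0.04900) = 3078 L/s.

3080 L/s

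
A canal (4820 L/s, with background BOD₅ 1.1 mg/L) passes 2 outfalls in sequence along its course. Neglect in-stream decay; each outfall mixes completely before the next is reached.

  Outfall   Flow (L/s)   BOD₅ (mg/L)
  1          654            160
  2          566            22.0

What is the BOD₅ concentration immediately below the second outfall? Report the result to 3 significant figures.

Outfall 1: combined Q = 5474 L/s; C = (4820·1.100 + 654.0·160.0)/5474 = 20.08 mg/L.
Outfall 2: combined Q = 6040 L/s; C = (5474·20.08 + 566.0·22.00)/6040 = 20.26 mg/L.

20.3 mg/L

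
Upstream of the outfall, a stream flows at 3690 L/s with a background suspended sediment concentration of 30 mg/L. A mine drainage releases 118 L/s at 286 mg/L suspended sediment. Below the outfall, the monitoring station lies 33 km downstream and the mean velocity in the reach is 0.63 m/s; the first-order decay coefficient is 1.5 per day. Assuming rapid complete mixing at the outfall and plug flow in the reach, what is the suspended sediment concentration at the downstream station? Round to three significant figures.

15.3 mg/L

Mixed concentration C = ΣQC/ΣQ = (3690·30.00 + 118.0·286.0) / 3808 = 144400/3808 = 37.93 mg/L.
Travel time t = 33·1000 / 0.63 = 52380 s = 14.55 h.
Applying C = C₀e^(−kt): 37.93 × 0.4028 = 15.28 mg/L.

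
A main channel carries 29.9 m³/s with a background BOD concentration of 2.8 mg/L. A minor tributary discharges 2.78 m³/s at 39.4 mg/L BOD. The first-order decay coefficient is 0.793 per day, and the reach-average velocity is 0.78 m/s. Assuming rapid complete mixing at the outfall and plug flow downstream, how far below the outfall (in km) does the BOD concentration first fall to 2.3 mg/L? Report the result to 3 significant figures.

Mixed concentration C = ΣQC/ΣQ = (29.90·2.800 + 2.780·39.40) / 32.68 = 193.3/32.68 = 5.913 mg/L.
Set 5.913·exp(−k·t) = 2.3 → t = ln(5.913/2.3)/k = 102900 s = 28.58 h.
Distance = v·t = 0.78·102900 = 80250 m = 80.25 km.

80.3 km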